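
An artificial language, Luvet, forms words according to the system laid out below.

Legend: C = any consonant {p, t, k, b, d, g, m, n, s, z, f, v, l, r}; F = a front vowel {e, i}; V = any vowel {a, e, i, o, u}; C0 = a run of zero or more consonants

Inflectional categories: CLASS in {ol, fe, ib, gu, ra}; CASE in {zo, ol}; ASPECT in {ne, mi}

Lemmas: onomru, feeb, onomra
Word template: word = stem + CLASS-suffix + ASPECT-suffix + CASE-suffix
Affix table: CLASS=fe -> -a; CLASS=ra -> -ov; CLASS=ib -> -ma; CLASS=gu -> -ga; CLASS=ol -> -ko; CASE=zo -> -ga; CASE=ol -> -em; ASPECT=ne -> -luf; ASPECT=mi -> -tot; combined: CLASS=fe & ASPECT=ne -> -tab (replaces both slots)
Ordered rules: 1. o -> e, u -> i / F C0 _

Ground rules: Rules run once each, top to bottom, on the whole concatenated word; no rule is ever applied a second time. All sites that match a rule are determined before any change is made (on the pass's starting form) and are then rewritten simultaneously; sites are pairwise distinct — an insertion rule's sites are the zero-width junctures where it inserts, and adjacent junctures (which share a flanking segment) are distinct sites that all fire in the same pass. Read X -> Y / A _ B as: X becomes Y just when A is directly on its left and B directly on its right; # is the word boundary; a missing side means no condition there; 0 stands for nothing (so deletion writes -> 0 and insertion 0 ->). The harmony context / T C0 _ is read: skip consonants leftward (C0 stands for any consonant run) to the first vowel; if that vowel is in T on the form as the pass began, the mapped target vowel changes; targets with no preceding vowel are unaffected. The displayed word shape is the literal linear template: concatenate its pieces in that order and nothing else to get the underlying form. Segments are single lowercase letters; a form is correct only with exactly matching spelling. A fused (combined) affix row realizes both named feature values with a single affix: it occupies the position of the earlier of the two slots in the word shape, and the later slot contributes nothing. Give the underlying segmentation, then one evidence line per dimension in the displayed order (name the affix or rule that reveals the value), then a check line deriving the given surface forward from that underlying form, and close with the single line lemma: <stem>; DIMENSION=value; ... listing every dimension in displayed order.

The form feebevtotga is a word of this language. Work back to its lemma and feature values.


underlying: feeb-ov-tot-ga
CLASS=ra - signalled by the affix -ov
CASE=zo - signalled by the affix -ga
ASPECT=mi - signalled by the affix -tot
check: feebovtotga -> feebevtotga
lemma: feeb; CLASS=ra; CASE=zo; ASPECT=mi


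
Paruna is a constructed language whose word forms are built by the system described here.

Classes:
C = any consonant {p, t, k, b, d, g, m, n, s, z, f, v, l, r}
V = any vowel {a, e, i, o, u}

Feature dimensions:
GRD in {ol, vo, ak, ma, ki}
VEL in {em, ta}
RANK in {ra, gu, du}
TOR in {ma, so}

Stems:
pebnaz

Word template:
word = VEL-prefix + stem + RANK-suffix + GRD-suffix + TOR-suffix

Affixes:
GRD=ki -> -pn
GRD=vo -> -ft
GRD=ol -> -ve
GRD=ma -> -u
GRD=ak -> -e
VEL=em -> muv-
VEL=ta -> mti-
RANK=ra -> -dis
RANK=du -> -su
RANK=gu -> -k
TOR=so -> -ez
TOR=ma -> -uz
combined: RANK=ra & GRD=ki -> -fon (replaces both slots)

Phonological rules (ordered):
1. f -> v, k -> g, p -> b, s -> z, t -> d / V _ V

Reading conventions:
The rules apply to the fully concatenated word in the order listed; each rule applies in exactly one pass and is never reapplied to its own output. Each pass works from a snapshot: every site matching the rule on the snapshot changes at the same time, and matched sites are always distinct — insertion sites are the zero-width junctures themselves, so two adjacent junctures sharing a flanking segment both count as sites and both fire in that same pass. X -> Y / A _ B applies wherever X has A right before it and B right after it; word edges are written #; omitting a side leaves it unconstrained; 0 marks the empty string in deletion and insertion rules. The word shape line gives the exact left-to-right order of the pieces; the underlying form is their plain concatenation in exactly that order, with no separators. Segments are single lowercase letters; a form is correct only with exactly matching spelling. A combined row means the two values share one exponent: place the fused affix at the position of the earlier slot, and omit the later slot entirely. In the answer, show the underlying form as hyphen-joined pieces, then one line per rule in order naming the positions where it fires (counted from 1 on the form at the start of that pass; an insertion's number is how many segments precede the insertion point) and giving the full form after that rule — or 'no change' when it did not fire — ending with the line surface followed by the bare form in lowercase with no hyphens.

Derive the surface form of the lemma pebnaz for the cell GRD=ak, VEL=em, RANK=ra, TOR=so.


underlying: muv-pebnaz-dis-e-ez
1. f -> v, k -> g, p -> b, s -> z, t -> d / V _ V: fires at position(s) 12: muvpebnazdizeez
surface: muvpebnazdizeez


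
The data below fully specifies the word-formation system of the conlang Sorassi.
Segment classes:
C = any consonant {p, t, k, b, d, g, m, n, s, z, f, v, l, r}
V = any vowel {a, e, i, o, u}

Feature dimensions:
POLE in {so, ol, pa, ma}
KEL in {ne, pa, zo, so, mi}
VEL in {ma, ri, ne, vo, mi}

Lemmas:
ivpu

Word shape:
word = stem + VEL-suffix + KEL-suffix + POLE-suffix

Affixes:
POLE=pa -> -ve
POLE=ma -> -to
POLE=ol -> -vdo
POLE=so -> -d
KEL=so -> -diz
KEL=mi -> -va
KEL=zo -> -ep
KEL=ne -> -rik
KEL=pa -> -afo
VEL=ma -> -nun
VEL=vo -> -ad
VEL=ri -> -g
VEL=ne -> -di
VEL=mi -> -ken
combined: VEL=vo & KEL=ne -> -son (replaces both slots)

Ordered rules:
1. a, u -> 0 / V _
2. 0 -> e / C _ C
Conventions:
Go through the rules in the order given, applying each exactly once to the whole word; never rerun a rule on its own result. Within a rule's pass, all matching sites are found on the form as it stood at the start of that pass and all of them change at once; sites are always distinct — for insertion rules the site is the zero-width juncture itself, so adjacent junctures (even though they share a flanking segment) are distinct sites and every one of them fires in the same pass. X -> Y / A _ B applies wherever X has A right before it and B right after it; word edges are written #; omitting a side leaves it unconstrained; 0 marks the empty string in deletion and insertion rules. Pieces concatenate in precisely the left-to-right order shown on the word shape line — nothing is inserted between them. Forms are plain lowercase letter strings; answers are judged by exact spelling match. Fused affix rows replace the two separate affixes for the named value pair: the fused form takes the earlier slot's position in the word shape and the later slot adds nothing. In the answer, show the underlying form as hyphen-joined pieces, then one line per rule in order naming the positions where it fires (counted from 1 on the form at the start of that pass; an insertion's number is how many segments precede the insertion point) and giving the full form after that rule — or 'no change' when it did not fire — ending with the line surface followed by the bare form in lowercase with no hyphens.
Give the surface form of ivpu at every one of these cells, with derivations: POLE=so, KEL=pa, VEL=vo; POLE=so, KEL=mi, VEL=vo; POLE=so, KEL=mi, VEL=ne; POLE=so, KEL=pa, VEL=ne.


cell POLE=so, KEL=pa, VEL=vo:
underlying: ivpu-ad-afo-d
1. a, u -> 0 / V _: fires at position(s) 5: ivpudafod
2. 0 -> e / C _ C: inserts after position(s) 2: ivepudafod
surface: ivepudafod

cell POLE=so, KEL=mi, VEL=vo:
underlying: ivpu-ad-va-d
1. a, u -> 0 / V _: fires at position(s) 5: ivpudvad
2. 0 -> e / C _ C: inserts after position(s) 2, 5: ivepudevad
surface: ivepudevad

cell POLE=so, KEL=mi, VEL=ne:
underlying: ivpu-di-va-d
1. a, u -> 0 / V _: no change
2. 0 -> e / C _ C: inserts after position(s) 2: ivepudivad
surface: ivepudivad

cell POLE=so, KEL=pa, VEL=ne:
underlying: ivpu-di-afo-d
1. a, u -> 0 / V _: fires at position(s) 7: ivpudifod
2. 0 -> e / C _ C: inserts after position(s) 2: ivepudifod
surface: ivepudifod


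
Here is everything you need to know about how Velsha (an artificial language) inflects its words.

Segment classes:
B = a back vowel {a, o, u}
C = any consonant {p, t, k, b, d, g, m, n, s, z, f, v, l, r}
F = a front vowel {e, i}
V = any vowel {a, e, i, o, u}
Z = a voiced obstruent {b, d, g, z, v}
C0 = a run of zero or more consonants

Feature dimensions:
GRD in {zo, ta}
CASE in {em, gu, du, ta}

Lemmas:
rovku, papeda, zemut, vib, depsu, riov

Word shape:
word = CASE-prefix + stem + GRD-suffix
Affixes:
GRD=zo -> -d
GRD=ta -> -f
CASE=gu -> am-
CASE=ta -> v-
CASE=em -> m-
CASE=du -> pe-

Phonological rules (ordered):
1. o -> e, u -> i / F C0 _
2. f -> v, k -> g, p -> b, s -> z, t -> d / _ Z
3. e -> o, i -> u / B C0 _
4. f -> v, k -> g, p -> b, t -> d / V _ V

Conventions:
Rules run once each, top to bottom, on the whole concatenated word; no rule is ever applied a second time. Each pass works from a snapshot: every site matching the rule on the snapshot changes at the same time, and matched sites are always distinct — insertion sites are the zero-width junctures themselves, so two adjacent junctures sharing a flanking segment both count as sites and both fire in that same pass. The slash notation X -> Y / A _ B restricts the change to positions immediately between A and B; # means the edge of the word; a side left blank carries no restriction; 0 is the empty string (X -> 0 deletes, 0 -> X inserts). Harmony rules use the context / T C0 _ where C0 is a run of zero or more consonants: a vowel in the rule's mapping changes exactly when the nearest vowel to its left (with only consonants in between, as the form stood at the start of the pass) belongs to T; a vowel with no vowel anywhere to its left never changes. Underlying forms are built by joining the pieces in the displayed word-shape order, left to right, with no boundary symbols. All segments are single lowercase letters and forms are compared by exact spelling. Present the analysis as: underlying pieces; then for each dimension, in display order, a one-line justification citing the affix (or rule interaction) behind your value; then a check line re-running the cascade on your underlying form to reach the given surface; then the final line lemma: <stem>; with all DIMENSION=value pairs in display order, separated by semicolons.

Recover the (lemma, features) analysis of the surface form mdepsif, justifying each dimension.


underlying: m-depsu-f
GRD=ta - signalled by the affix -f
CASE=em - signalled by the affix m-
check: mdepsuf -> mdepsif -> mdepsif -> mdepsif -> mdepsif
lemma: depsu; GRD=ta; CASE=em


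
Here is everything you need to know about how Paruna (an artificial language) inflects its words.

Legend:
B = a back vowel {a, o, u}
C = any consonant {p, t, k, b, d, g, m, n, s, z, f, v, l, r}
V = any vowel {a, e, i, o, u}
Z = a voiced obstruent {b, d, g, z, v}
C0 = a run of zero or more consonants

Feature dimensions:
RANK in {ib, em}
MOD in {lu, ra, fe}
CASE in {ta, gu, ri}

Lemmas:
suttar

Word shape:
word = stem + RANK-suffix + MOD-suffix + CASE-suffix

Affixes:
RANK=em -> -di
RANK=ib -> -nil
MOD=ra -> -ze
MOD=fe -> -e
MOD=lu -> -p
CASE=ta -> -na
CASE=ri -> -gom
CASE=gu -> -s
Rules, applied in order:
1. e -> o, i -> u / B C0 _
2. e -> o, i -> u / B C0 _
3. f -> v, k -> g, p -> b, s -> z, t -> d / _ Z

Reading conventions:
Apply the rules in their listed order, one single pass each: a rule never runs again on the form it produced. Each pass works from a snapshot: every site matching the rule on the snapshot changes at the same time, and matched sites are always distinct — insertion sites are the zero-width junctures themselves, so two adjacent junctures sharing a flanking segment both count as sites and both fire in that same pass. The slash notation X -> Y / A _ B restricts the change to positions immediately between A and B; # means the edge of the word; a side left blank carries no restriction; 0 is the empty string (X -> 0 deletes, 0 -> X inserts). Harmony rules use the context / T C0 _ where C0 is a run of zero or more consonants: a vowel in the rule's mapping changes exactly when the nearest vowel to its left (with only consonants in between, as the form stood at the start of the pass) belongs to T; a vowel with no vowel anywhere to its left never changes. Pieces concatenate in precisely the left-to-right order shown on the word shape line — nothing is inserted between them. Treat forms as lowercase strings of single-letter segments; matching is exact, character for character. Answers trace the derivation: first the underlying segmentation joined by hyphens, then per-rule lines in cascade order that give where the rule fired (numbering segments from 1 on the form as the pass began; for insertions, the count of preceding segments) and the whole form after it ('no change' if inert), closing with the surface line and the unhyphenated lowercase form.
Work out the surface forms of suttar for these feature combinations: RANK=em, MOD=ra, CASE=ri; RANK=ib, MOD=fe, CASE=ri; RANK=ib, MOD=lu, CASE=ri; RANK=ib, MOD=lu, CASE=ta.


cell RANK=em, MOD=ra, CASE=ri:
underlying: suttar-di-ze-gom
1. e -> o, i -> u / B C0 _: fires at position(s) 8: suttarduzegom
2. e -> o, i -> u / B C0 _: fires at position(s) 10: suttarduzogom
3. f -> v, k -> g, p -> b, s -> z, t -> d / _ Z: no change
surface: suttarduzogom

cell RANK=ib, MOD=fe, CASE=ri:
underlying: suttar-nil-e-gom
1. e -> o, i -> u / B C0 _: fires at position(s) 8: suttarnulegom
2. e -> o, i -> u / B C0 _: fires at position(s) 10: suttarnulogom
3. f -> v, k -> g, p -> b, s -> z, t -> d / _ Z: no change
surface: suttarnulogom

cell RANK=ib, MOD=lu, CASE=ri:
underlying: suttar-nil-p-gom
1. e -> o, i -> u / B C0 _: fires at position(s) 8: suttarnulpgom
2. e -> o, i -> u / B C0 _: no change
3. f -> v, k -> g, p -> b, s -> z, t -> d / _ Z: fires at position(s) 10: suttarnulbgom
surface: suttarnulbgom

cell RANK=ib, MOD=lu, CASE=ta:
underlying: suttar-nil-p-na
1. e -> o, i -> u / B C0 _: fires at position(s) 8: suttarnulpna
2. e -> o, i -> u / B C0 _: no change
3. f -> v, k -> g, p -> b, s -> z, t -> d / _ Z: no change
surface: suttarnulpna


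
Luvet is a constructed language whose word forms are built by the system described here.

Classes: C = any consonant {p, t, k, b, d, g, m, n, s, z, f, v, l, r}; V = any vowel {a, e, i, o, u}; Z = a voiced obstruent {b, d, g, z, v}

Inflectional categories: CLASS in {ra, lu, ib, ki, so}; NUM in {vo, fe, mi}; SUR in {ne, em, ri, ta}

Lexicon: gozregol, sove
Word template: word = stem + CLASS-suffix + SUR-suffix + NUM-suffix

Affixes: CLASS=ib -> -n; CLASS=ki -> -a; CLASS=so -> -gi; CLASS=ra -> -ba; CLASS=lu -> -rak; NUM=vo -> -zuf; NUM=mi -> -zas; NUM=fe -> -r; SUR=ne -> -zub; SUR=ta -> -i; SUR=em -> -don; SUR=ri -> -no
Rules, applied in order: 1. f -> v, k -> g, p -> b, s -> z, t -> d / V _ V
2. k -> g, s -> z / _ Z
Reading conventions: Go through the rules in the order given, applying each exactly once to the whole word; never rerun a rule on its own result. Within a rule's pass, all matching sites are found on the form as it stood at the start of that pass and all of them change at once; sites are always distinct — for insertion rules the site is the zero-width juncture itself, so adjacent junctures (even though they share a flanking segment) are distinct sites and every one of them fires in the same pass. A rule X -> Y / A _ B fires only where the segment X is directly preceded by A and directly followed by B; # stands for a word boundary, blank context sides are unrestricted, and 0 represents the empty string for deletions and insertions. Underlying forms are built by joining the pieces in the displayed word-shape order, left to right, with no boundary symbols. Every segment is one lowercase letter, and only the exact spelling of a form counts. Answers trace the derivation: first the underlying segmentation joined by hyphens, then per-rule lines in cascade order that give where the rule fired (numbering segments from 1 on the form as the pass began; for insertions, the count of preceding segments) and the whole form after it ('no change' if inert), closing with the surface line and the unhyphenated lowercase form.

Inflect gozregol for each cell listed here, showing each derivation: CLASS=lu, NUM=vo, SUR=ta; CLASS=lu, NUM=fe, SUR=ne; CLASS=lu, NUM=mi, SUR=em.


cell CLASS=lu, NUM=vo, SUR=ta:
underlying: gozregol-rak-i-zuf
1. f -> v, k -> g, p -> b, s -> z, t -> d / V _ V: fires at position(s) 11: gozregolragizuf
2. k -> g, s -> z / _ Z: no change
surface: gozregolragizuf

cell CLASS=lu, NUM=fe, SUR=ne:
underlying: gozregol-rak-zub-r
1. f -> v, k -> g, p -> b, s -> z, t -> d / V _ V: no change
2. k -> g, s -> z / _ Z: fires at position(s) 11: gozregolragzubr
surface: gozregolragzubr

cell CLASS=lu, NUM=mi, SUR=em:
underlying: gozregol-rak-don-zas
1. f -> v, k -> g, p -> b, s -> z, t -> d / V _ V: no change
2. k -> g, s -> z / _ Z: fires at position(s) 11: gozregolragdonzas
surface: gozregolragdonzas


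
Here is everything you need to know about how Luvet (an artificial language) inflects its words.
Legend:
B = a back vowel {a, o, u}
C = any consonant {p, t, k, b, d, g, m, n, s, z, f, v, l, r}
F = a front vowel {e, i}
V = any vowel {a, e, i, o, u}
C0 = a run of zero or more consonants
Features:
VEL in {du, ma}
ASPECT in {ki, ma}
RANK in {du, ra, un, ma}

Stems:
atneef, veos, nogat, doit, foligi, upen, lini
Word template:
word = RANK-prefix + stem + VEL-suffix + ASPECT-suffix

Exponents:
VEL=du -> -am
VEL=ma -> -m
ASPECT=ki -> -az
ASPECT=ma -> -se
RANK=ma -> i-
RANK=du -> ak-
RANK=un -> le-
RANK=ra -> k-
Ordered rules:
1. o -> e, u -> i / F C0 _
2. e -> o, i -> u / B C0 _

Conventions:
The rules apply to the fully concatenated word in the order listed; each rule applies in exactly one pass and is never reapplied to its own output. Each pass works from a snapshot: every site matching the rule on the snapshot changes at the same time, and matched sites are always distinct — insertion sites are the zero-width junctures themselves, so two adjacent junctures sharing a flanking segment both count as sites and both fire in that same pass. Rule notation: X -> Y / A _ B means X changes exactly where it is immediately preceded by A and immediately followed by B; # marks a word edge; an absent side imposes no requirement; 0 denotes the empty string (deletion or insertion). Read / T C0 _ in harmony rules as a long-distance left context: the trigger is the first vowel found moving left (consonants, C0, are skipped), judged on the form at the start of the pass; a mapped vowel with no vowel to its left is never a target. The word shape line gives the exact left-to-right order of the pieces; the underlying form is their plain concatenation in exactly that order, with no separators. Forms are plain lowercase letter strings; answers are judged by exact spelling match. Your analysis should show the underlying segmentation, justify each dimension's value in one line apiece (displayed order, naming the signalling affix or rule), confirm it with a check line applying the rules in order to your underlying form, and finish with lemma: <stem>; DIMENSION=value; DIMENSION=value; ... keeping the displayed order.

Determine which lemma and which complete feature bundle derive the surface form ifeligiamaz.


underlying: i-foligi-am-az
VEL=du - signalled by the affix -am
ASPECT=ki - signalled by the affix -az
RANK=ma - signalled by the affix i-
check: ifoligiamaz -> ifeligiamaz -> ifeligiamaz
lemma: foligi; VEL=du; ASPECT=ki; RANK=ma


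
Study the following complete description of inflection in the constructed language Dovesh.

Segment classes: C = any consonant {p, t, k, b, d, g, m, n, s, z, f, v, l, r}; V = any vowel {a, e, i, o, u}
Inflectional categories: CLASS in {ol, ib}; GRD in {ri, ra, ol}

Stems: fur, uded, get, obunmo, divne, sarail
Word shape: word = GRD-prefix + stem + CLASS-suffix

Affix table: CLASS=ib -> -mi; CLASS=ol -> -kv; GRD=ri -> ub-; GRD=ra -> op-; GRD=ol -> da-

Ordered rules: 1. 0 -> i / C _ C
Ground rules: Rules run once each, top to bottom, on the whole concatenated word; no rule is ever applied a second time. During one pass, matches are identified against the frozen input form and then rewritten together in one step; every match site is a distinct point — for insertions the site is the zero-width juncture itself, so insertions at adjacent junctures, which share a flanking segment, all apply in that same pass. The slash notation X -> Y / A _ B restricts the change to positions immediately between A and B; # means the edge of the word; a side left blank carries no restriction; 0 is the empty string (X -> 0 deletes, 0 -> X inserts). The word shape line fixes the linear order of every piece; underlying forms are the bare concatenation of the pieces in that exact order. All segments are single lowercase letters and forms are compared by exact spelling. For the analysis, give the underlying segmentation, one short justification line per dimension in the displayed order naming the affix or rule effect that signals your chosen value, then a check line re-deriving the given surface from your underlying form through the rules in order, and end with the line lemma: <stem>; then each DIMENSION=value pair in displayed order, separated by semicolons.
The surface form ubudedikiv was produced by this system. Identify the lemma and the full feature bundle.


underlying: ub-uded-kv
CLASS=ol - signalled by the affix -kv
GRD=ri - signalled by the affix ub-
check: ubudedkv -> ubudedikiv
lemma: uded; CLASS=ol; GRD=ri


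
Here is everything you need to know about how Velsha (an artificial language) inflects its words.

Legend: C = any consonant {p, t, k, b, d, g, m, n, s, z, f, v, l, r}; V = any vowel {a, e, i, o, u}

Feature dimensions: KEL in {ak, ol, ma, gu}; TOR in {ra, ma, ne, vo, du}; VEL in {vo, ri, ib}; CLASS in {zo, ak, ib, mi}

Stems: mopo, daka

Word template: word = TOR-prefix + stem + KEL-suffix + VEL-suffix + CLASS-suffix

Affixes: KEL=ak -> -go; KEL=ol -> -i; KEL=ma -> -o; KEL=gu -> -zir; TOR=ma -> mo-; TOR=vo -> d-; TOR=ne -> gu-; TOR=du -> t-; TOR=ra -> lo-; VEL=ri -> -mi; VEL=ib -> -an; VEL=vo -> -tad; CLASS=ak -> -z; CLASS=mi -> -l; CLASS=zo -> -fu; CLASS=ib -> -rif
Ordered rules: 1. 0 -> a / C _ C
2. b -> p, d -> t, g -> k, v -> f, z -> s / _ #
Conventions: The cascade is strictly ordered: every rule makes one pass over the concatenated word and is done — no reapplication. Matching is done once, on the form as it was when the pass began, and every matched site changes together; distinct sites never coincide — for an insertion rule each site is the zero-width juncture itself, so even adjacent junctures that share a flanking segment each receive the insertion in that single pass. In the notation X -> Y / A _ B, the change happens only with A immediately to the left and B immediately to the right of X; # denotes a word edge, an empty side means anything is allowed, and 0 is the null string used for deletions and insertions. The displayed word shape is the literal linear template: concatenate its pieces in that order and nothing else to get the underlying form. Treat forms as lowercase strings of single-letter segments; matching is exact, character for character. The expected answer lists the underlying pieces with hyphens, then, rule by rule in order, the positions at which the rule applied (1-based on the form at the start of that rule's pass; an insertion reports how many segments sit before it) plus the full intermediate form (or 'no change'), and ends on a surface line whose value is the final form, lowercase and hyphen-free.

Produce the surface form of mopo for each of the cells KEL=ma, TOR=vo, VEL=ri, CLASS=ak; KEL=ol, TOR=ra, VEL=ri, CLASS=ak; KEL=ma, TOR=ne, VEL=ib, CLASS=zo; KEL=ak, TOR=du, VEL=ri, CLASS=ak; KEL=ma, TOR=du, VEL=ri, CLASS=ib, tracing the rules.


cell KEL=ma, TOR=vo, VEL=ri, CLASS=ak:
underlying: d-mopo-o-mi-z
1. 0 -> a / C _ C: inserts after position(s) 1: damopoomiz
2. b -> p, d -> t, g -> k, v -> f, z -> s / _ #: fires at position(s) 10: damopoomis
surface: damopoomis

cell KEL=ol, TOR=ra, VEL=ri, CLASS=ak:
underlying: lo-mopo-i-mi-z
1. 0 -> a / C _ C: no change
2. b -> p, d -> t, g -> k, v -> f, z -> s / _ #: fires at position(s) 10: lomopoimis
surface: lomopoimis

cell KEL=ma, TOR=ne, VEL=ib, CLASS=zo:
underlying: gu-mopo-o-an-fu
1. 0 -> a / C _ C: inserts after position(s) 9: gumopooanafu
2. b -> p, d -> t, g -> k, v -> f, z -> s / _ #: no change
surface: gumopooanafu

cell KEL=ak, TOR=du, VEL=ri, CLASS=ak:
underlying: t-mopo-go-mi-z
1. 0 -> a / C _ C: inserts after position(s) 1: tamopogomiz
2. b -> p, d -> t, g -> k, v -> f, z -> s / _ #: fires at position(s) 11: tamopogomis
surface: tamopogomis

cell KEL=ma, TOR=du, VEL=ri, CLASS=ib:
underlying: t-mopo-o-mi-rif
1. 0 -> a / C _ C: inserts after position(s) 1: tamopoomirif
2. b -> p, d -> t, g -> k, v -> f, z -> s / _ #: no change
surface: tamopoomirif


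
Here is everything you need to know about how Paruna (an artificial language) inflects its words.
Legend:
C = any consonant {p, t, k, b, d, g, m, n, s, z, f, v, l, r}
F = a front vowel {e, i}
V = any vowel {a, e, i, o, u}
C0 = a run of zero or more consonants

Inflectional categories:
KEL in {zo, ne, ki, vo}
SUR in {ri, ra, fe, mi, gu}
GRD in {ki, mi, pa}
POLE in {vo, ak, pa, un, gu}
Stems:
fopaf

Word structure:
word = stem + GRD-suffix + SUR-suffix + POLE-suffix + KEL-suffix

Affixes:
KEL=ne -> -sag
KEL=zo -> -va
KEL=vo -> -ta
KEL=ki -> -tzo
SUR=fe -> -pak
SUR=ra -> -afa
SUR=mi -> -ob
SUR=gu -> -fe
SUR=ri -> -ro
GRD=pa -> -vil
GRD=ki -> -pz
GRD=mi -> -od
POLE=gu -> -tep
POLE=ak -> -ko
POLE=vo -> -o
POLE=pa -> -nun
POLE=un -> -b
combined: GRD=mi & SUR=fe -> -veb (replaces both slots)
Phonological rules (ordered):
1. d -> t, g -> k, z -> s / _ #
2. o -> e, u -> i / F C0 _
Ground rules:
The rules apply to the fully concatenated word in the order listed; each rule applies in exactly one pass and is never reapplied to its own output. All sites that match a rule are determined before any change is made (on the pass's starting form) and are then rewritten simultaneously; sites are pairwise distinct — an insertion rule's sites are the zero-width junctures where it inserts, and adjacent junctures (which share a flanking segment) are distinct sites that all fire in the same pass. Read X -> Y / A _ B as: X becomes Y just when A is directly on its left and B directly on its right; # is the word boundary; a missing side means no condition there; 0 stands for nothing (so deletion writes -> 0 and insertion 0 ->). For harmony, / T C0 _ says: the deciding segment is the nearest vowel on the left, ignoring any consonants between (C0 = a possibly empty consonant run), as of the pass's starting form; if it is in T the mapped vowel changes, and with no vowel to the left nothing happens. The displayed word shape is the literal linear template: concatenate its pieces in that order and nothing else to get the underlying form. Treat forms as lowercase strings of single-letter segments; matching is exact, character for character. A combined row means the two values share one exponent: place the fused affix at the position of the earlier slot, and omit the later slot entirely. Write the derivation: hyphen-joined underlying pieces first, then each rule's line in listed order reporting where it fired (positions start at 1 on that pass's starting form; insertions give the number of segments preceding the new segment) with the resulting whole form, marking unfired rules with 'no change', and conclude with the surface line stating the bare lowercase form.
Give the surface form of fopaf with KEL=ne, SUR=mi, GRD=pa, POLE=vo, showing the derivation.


underlying: fopaf-vil-ob-o-sag
1. d -> t, g -> k, z -> s / _ #: fires at position(s) 14: fopafvilobosak
2. o -> e, u -> i / F C0 _: fires at position(s) 9: fopafvilebosak
surface: fopafvilebosak


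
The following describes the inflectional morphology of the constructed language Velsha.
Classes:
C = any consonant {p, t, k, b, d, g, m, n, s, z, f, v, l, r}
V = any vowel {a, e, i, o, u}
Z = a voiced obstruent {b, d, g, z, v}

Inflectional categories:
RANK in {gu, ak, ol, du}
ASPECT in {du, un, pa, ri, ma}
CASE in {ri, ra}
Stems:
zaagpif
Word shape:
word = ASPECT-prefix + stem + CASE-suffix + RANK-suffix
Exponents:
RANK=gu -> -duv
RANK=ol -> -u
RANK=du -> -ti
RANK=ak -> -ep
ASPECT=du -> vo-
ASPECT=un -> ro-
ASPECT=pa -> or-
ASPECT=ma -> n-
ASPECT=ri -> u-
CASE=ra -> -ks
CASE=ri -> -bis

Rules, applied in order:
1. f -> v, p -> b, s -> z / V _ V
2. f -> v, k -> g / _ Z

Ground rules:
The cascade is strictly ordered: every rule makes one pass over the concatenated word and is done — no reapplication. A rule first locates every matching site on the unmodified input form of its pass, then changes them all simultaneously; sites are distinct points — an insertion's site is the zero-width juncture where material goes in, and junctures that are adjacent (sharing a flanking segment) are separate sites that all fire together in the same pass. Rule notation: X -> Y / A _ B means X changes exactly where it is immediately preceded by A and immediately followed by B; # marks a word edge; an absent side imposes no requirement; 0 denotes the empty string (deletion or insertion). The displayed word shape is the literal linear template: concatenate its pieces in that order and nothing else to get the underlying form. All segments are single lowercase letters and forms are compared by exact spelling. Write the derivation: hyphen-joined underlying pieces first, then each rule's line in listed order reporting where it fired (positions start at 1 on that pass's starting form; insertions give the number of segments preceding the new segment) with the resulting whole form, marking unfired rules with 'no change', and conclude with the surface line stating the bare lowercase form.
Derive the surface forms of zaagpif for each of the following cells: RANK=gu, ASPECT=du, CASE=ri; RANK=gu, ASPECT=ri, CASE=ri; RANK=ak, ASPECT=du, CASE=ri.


cell RANK=gu, ASPECT=du, CASE=ri:
underlying: vo-zaagpif-bis-duv
1. f -> v, p -> b, s -> z / V _ V: no change
2. f -> v, k -> g / _ Z: fires at position(s) 9: vozaagpivbisduv
surface: vozaagpivbisduv

cell RANK=gu, ASPECT=ri, CASE=ri:
underlying: u-zaagpif-bis-duv
1. f -> v, p -> b, s -> z / V _ V: no change
2. f -> v, k -> g / _ Z: fires at position(s) 8: uzaagpivbisduv
surface: uzaagpivbisduv

cell RANK=ak, ASPECT=du, CASE=ri:
underlying: vo-zaagpif-bis-ep
1. f -> v, p -> b, s -> z / V _ V: fires at position(s) 12: vozaagpifbizep
2. f -> v, k -> g / _ Z: fires at position(s) 9: vozaagpivbizep
surface: vozaagpivbizep


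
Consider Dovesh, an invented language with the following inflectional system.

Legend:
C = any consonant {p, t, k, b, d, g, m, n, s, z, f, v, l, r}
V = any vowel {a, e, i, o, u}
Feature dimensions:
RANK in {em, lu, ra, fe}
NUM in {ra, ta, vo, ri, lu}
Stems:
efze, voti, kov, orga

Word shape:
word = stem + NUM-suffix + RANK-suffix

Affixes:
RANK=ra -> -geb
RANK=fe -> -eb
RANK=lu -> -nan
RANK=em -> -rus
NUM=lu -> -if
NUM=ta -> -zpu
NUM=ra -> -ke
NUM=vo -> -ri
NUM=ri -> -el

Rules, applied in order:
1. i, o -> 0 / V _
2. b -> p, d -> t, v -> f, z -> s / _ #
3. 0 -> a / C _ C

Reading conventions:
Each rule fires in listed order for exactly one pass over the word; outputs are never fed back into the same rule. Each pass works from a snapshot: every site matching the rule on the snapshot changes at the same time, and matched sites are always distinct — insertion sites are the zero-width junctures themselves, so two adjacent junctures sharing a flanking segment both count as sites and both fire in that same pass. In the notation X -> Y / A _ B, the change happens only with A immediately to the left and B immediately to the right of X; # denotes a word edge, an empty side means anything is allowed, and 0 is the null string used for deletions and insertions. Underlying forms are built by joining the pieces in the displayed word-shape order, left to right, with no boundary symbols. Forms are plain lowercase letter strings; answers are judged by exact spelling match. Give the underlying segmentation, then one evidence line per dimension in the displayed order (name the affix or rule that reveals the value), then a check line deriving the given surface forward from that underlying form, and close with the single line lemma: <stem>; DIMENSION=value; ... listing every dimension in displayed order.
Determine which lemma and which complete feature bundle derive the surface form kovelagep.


underlying: kov-el-geb
RANK=ra - signalled by the affix -geb
NUM=ri - signalled by the affix -el
check: kovelgeb -> kovelgeb -> kovelgep -> kovelagep
lemma: kov; RANK=ra; NUM=ri


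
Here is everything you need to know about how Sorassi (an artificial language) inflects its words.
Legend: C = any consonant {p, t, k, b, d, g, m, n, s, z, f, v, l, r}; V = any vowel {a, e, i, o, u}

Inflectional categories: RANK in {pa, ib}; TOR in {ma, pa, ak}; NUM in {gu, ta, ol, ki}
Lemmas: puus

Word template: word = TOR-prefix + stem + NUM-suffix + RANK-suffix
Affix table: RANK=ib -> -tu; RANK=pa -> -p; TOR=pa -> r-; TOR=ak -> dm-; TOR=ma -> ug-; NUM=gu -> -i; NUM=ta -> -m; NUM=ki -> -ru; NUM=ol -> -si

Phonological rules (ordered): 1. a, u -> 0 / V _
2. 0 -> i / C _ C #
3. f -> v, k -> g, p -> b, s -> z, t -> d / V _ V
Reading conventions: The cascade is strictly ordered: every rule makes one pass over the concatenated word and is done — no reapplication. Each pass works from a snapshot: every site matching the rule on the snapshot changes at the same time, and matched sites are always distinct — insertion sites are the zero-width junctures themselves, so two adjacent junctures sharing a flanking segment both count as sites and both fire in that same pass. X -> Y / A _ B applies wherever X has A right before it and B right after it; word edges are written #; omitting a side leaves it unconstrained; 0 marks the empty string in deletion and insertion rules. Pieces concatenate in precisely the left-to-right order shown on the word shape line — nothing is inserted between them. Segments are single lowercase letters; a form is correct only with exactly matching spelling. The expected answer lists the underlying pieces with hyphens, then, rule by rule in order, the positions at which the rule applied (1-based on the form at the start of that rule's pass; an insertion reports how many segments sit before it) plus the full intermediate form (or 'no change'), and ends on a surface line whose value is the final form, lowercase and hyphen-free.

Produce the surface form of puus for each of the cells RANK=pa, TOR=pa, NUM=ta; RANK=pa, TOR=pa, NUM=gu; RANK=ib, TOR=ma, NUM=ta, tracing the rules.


cell RANK=pa, TOR=pa, NUM=ta:
underlying: r-puus-m-p
1. a, u -> 0 / V _: fires at position(s) 4: rpusmp
2. 0 -> i / C _ C #: inserts after position(s) 5: rpusmip
3. f -> v, k -> g, p -> b, s -> z, t -> d / V _ V: no change
surface: rpusmip

cell RANK=pa, TOR=pa, NUM=gu:
underlying: r-puus-i-p
1. a, u -> 0 / V _: fires at position(s) 4: rpusip
2. 0 -> i / C _ C #: no change
3. f -> v, k -> g, p -> b, s -> z, t -> d / V _ V: fires at position(s) 4: rpuzip
surface: rpuzip

cell RANK=ib, TOR=ma, NUM=ta:
underlying: ug-puus-m-tu
1. a, u -> 0 / V _: fires at position(s) 5: ugpusmtu
2. 0 -> i / C _ C #: no change
3. f -> v, k -> g, p -> b, s -> z, t -> d / V _ V: no change
surface: ugpusmtu


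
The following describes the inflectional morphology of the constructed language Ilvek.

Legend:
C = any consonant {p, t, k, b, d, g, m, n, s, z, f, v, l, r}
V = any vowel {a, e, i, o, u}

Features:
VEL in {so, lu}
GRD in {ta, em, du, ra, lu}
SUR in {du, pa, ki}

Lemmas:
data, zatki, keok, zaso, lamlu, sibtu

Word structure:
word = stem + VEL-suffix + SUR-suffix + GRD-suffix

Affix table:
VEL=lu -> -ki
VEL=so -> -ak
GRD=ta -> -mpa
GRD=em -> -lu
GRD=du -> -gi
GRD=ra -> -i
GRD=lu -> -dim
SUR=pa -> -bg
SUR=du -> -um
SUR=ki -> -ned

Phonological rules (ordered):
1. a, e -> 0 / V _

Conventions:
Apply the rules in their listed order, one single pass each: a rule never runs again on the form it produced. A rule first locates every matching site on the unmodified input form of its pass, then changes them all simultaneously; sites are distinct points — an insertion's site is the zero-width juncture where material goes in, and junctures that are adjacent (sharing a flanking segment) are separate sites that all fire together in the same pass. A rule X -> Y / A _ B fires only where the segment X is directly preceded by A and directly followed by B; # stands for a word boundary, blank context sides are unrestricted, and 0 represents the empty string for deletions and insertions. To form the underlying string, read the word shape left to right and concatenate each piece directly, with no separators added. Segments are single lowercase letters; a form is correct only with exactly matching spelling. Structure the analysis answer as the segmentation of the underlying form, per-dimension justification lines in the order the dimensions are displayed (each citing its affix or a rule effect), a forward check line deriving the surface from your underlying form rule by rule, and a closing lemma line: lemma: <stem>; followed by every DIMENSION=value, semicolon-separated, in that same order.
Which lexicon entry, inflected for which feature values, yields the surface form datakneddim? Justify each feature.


underlying: data-ak-ned-dim
VEL=so - signalled by the affix -ak
GRD=lu - signalled by the affix -dim
SUR=ki - signalled by the affix -ned
check: dataakneddim -> datakneddim
lemma: data; VEL=so; GRD=lu; SUR=ki


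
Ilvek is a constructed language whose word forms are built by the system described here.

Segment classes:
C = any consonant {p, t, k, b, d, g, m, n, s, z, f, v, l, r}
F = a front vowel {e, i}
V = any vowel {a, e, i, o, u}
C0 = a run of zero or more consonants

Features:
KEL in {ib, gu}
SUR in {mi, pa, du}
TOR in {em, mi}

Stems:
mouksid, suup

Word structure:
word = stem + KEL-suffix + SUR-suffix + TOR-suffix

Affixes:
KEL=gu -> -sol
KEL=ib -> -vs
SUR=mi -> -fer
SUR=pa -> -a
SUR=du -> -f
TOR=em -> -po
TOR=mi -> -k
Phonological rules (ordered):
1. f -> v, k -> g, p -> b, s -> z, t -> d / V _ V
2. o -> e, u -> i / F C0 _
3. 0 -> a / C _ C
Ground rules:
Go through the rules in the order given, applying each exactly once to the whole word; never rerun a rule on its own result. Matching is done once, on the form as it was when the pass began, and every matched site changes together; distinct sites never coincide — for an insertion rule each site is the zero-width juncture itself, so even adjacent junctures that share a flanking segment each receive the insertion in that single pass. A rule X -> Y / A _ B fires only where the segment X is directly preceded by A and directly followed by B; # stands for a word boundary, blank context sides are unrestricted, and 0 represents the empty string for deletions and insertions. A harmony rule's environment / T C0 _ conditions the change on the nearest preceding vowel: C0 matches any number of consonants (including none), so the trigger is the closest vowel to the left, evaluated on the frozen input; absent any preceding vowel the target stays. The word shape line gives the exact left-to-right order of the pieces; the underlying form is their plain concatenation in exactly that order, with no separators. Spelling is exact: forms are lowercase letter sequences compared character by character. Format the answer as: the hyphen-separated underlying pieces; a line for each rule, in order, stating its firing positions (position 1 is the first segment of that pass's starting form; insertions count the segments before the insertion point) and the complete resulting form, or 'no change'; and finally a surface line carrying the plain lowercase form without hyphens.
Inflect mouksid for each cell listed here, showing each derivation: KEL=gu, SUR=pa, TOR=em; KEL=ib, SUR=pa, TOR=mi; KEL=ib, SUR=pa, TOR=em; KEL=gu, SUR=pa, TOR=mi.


cell KEL=gu, SUR=pa, TOR=em:
underlying: mouksid-sol-a-po
1. f -> v, k -> g, p -> b, s -> z, t -> d / V _ V: fires at position(s) 12: mouksidsolabo
2. o -> e, u -> i / F C0 _: fires at position(s) 9: mouksidselabo
3. 0 -> a / C _ C: inserts after position(s) 4, 7: moukasidaselabo
surface: moukasidaselabo

cell KEL=ib, SUR=pa, TOR=mi:
underlying: mouksid-vs-a-k
1. f -> v, k -> g, p -> b, s -> z, t -> d / V _ V: no change
2. o -> e, u -> i / F C0 _: no change
3. 0 -> a / C _ C: inserts after position(s) 4, 7, 8: moukasidavasak
surface: moukasidavasak

cell KEL=ib, SUR=pa, TOR=em:
underlying: mouksid-vs-a-po
1. f -> v, k -> g, p -> b, s -> z, t -> d / V _ V: fires at position(s) 11: mouksidvsabo
2. o -> e, u -> i / F C0 _: no change
3. 0 -> a / C _ C: inserts after position(s) 4, 7, 8: moukasidavasabo
surface: moukasidavasabo

cell KEL=gu, SUR=pa, TOR=mi:
underlying: mouksid-sol-a-k
1. f -> v, k -> g, p -> b, s -> z, t -> d / V _ V: no change
2. o -> e, u -> i / F C0 _: fires at position(s) 9: mouksidselak
3. 0 -> a / C _ C: inserts after position(s) 4, 7: moukasidaselak
surface: moukasidaselak
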